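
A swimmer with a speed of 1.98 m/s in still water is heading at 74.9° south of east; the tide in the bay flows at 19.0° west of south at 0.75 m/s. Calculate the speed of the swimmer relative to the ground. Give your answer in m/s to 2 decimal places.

2.63 m/s

Taking east as x and north as y: velocity relative to the water = (0.516, -1.912) m/s; the water relative to ground = (-0.244, -0.709) m/s.
Velocity relative to ground = (0.516, -1.912) + (-0.244, -0.709) = (0.272, -2.621) m/s.
Speed = |(0.272, -2.621)| = 2.635 m/s.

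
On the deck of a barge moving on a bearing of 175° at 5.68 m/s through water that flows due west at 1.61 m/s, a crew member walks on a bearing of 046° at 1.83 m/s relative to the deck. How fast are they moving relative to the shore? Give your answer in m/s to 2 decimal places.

In east/north components (m/s): crew member relative to barge = (1.316, 1.271); barge relative to water = (0.495, -5.658); water relative to ground = (-1.610, 0.000).
Sum = (0.201, -4.387) m/s.
Speed = |(0.201, -4.387)| = 4.392 m/s.

4.39 m/s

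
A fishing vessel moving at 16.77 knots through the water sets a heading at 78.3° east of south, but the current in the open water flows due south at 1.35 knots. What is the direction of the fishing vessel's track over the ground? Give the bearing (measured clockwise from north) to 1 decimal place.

Taking east as x and north as y: velocity relative to the water = (16.422, -3.401) knots; the water relative to ground = (0.000, -1.350) knots.
Velocity relative to ground = (16.422, -3.401) + (0.000, -1.350) = (16.422, -4.751) knots.
Bearing = atan2(16.42, -4.75) = 106.14° clockwise from north.

106.1°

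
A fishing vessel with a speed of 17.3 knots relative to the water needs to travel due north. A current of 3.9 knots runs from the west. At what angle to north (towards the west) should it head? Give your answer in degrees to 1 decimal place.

The current pushes perpendicular to the desired track; the heading must have a component into the current equal to 3.9 knots: 17.3 sin θ = 3.9.
sin θ = 0.2254, so θ = 13.028°.

13.0°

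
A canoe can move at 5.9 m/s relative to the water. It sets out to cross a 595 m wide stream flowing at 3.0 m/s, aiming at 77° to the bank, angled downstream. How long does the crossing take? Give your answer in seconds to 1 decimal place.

The component of the canoe's velocity perpendicular to the bank is 5.9 × sin 77° = 5.749 m/s.
The flow acts along the bank and has no component across it.
Time = 595 / 5.749 = 103.500 s.

103.5 s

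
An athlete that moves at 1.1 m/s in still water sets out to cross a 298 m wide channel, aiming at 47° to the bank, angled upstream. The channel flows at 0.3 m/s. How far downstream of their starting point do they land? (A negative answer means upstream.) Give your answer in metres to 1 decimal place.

-166.8 m

Perpendicular speed = 0.804 m/s; crossing time = 298 / 0.804 = 370.421 s.
Net downstream speed = -0.450 m/s.
Drift = -0.450 × 370.421 = -166.763 m (upstream).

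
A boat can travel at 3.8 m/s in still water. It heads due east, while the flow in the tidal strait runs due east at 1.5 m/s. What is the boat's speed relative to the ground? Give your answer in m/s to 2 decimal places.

Taking east as x and north as y: velocity relative to the water = (3.800, 0.000) m/s; the water relative to ground = (1.500, 0.000) m/s.
Velocity relative to ground = (3.800, 0.000) + (1.500, 0.000) = (5.300, 0.000) m/s.
Speed = |(5.300, 0.000)| = 5.300 m/s.

5.30 m/s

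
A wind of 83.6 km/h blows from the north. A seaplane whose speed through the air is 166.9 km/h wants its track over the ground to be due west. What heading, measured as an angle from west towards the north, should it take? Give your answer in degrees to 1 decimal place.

The wind pushes perpendicular to the desired track; the heading must have a component into the wind equal to 83.6 km/h: 166.9 sin θ = 83.6.
sin θ = 0.5009, so θ = 30.059°.

30.1°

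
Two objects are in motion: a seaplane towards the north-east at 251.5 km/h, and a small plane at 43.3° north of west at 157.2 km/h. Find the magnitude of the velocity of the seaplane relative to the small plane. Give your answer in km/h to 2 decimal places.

300.52 km/h

Taking east as x and north as y: seaplane velocity = (177.837, 177.837) km/h; small plane velocity = (-114.406, 107.811) km/h.
Velocity of seaplane relative to small plane = (177.837, 177.837) − (-114.406, 107.811) = (292.243, 70.027) km/h.
Magnitude = |(292.243, 70.027)| = 300.516 km/h.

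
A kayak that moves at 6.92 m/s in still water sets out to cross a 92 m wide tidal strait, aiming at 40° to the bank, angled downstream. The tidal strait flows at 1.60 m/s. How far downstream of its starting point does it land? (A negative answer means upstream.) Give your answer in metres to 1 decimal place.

142.7 m

Perpendicular speed = 4.448 m/s; crossing time = 92 / 4.448 = 20.683 s.
Net downstream speed = 6.901 m/s.
Drift = 6.901 × 20.683 = 142.734 m (downstream).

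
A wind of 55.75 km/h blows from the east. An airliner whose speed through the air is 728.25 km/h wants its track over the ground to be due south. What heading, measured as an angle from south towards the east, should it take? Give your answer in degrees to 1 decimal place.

4.4°

The wind pushes perpendicular to the desired track; the heading must have a component into the wind equal to 55.75 km/h: 728.25 sin θ = 55.75.
sin θ = 0.0766, so θ = 4.390°.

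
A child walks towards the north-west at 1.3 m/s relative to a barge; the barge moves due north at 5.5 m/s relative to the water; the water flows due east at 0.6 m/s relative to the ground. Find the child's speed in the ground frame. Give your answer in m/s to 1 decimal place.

6.4 m/s

In east/north components (m/s): child relative to barge = (-0.919, 0.919); barge relative to water = (0.000, 5.500); water relative to ground = (0.600, 0.000).
Sum = (-0.319, 6.419) m/s.
Speed = |(-0.319, 6.419)| = 6.427 m/s.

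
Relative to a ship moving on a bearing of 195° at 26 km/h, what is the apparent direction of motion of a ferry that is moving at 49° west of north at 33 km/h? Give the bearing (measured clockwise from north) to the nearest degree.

339°

Taking east as x and north as y: ferry velocity = (-24.905, 21.650) km/h; ship velocity = (-6.729, -25.114) km/h.
Velocity of ferry relative to ship = (-24.905, 21.650) − (-6.729, -25.114) = (-18.176, 46.764) km/h.
Bearing = atan2(-18.18, 46.76) = 338.76° clockwise from north.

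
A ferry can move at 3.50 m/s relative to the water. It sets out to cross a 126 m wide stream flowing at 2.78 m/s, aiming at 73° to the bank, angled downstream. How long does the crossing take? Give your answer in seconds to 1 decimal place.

37.6 s

The component of the ferry's velocity perpendicular to the bank is 3.50 × sin 73° = 3.347 m/s.
The current is parallel to the bank, so it does not affect the crossing time.
Time = 126 / 3.347 = 37.645 s.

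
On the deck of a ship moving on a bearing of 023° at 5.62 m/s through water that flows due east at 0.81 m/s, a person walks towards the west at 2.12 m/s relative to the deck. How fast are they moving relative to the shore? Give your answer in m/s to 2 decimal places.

In east/north components (m/s): person relative to ship = (-2.120, 0.000); ship relative to water = (2.196, 5.173); water relative to ground = (0.810, 0.000).
Sum = (0.886, 5.173) m/s.
Speed = |(0.886, 5.173)| = 5.249 m/s.

5.25 m/s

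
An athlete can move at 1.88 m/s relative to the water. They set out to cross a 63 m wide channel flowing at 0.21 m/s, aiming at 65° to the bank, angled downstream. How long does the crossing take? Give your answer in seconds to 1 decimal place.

The component of the athlete's velocity perpendicular to the bank is 1.88 × sin 65° = 1.704 m/s.
The flow acts along the bank and has no component across it.
Time = 63 / 1.704 = 36.975 s.

37.0 s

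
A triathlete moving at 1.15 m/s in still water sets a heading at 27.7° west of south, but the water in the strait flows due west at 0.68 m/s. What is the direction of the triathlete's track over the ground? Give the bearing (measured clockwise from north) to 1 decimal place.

Taking east as x and north as y: velocity relative to the water = (-0.535, -1.018) m/s; the water relative to ground = (-0.680, 0.000) m/s.
Velocity relative to ground = (-0.535, -1.018) + (-0.680, 0.000) = (-1.215, -1.018) m/s.
Bearing = atan2(-1.21, -1.02) = 230.03° clockwise from north.

230.0°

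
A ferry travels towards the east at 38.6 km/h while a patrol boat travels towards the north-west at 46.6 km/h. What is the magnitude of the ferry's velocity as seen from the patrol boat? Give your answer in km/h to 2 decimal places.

Taking east as x and north as y: ferry velocity = (38.600, 0.000) km/h; patrol boat velocity = (-32.951, 32.951) km/h.
Velocity of ferry relative to patrol boat = (38.600, 0.000) − (-32.951, 32.951) = (71.551, -32.951) km/h.
Magnitude = |(71.551, -32.951)| = 78.774 km/h.

78.77 km/h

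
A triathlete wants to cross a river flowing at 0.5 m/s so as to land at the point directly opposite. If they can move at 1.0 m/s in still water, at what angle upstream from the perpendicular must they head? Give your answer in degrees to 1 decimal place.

30.0°

To cancel the current, the upstream component of the triathlete's velocity must equal the flow: 1.0 sin θ = 0.5.
sin θ = 0.5 / 1.0 = 0.5000.
θ = arcsin(0.5000) = 30.000°.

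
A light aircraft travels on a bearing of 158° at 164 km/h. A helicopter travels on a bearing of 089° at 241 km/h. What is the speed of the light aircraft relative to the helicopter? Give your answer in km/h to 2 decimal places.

Taking east as x and north as y: light aircraft velocity = (61.435, -152.058) km/h; helicopter velocity = (240.963, 4.206) km/h.
Velocity of light aircraft relative to helicopter = (61.435, -152.058) − (240.963, 4.206) = (-179.528, -156.264) km/h.
Magnitude = |(-179.528, -156.264)| = 238.010 km/h.

238.01 km/h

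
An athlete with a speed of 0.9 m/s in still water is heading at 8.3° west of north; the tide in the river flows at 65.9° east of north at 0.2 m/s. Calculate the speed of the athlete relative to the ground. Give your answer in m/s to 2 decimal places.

0.97 m/s

Taking east as x and north as y: velocity relative to the water = (-0.130, 0.891) m/s; the water relative to ground = (0.183, 0.082) m/s.
Velocity relative to ground = (-0.130, 0.891) + (0.183, 0.082) = (0.053, 0.972) m/s.
Speed = |(0.053, 0.972)| = 0.974 m/s.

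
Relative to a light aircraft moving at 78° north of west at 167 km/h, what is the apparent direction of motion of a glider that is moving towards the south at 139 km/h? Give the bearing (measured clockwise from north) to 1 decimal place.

173.4°

Taking east as x and north as y: glider velocity = (0.000, -139.000) km/h; light aircraft velocity = (-34.721, 163.351) km/h.
Velocity of glider relative to light aircraft = (0.000, -139.000) − (-34.721, 163.351) = (34.721, -302.351) km/h.
Bearing = atan2(34.72, -302.35) = 173.45° clockwise from north.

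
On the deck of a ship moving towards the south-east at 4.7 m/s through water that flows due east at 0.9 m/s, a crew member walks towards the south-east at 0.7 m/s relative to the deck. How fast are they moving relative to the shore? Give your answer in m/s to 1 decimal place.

In east/north components (m/s): crew member relative to ship = (0.495, -0.495); ship relative to water = (3.323, -3.323); water relative to ground = (0.900, 0.000).
Sum = (4.718, -3.818) m/s.
Speed = |(4.718, -3.818)| = 6.070 m/s.

6.1 m/s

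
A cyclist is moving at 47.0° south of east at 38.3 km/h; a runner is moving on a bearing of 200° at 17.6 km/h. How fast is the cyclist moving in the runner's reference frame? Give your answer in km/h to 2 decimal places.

34.13 km/h

Taking east as x and north as y: cyclist velocity = (26.121, -28.011) km/h; runner velocity = (-6.020, -16.539) km/h.
Velocity of cyclist relative to runner = (26.121, -28.011) − (-6.020, -16.539) = (32.140, -11.472) km/h.
Magnitude = |(32.140, -11.472)| = 34.126 km/h.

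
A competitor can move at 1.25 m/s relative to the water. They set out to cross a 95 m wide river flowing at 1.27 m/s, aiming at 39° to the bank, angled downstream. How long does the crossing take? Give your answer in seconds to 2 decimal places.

The component of the competitor's velocity perpendicular to the bank is 1.25 × sin 39° = 0.787 m/s.
The current is parallel to the bank, so it does not affect the crossing time.
Time = 95 / 0.787 = 120.765 s.

120.77 s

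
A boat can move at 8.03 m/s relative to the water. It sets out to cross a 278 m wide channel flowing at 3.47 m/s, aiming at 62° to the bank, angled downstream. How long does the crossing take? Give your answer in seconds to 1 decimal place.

39.2 s

The component of the boat's velocity perpendicular to the bank is 8.03 × sin 62° = 7.090 m/s.
The flow acts along the bank and has no component across it.
Time = 278 / 7.090 = 39.210 s.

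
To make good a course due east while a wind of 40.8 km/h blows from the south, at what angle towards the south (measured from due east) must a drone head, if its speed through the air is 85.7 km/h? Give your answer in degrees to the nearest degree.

The wind pushes perpendicular to the desired track; the heading must have a component into the wind equal to 40.8 km/h: 85.7 sin θ = 40.8.
sin θ = 0.4761, so θ = 28.430°.

28°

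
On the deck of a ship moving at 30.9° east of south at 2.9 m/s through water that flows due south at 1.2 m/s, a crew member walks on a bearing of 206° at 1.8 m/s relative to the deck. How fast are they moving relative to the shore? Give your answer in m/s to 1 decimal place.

In east/north components (m/s): crew member relative to ship = (-0.789, -1.618); ship relative to water = (1.489, -2.488); water relative to ground = (0.000, -1.200).
Sum = (0.700, -5.306) m/s.
Speed = |(0.700, -5.306)| = 5.352 m/s.

5.4 m/s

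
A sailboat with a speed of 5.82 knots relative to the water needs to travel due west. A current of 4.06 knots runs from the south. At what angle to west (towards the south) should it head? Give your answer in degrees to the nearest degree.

44°

The current pushes perpendicular to the desired track; the heading must have a component into the current equal to 4.06 knots: 5.82 sin θ = 4.06.
sin θ = 0.6976, so θ = 44.234°.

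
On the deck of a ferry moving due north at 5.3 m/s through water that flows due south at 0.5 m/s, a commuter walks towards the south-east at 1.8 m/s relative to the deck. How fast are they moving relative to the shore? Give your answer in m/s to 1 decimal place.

3.7 m/s

In east/north components (m/s): commuter relative to ferry = (1.273, -1.273); ferry relative to water = (0.000, 5.300); water relative to ground = (0.000, -0.500).
Sum = (1.273, 3.527) m/s.
Speed = |(1.273, 3.527)| = 3.750 m/s.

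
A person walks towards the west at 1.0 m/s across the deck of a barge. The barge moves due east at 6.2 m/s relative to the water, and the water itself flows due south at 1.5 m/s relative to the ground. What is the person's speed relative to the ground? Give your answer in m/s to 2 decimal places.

5.41 m/s

In east/north components (m/s): person relative to barge = (-1.000, 0.000); barge relative to water = (6.200, 0.000); water relative to ground = (0.000, -1.500).
Sum = (5.200, -1.500) m/s.
Speed = |(5.200, -1.500)| = 5.412 m/s.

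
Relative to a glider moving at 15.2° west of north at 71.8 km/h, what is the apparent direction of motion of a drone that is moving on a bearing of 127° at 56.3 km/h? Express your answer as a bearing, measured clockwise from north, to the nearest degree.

148°

Taking east as x and north as y: drone velocity = (44.963, -33.882) km/h; glider velocity = (-18.825, 69.288) km/h.
Velocity of drone relative to glider = (44.963, -33.882) − (-18.825, 69.288) = (63.788, -103.170) km/h.
Bearing = atan2(63.79, -103.17) = 148.27° clockwise from north.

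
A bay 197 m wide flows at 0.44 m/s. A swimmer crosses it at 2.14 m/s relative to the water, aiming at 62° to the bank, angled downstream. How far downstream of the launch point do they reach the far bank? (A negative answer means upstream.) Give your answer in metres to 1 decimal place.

Perpendicular speed = 1.890 m/s; crossing time = 197 / 1.890 = 104.260 s.
Net downstream speed = 1.445 m/s.
Drift = 1.445 × 104.260 = 150.621 m (downstream).

150.6 m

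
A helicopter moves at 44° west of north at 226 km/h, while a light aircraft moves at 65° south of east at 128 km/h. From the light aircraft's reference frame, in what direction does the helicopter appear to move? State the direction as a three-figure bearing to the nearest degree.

Taking east as x and north as y: helicopter velocity = (-156.993, 162.571) km/h; light aircraft velocity = (54.095, -116.007) km/h.
Velocity of helicopter relative to light aircraft = (-156.993, 162.571) − (54.095, -116.007) = (-211.088, 278.578) km/h.
Bearing = atan2(-211.09, 278.58) = 322.85° clockwise from north.

323°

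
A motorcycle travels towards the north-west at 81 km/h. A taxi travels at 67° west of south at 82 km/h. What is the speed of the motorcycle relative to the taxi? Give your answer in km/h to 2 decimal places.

Taking east as x and north as y: motorcycle velocity = (-57.276, 57.276) km/h; taxi velocity = (-75.481, -32.040) km/h.
Velocity of motorcycle relative to taxi = (-57.276, 57.276) − (-75.481, -32.040) = (18.206, 89.316) km/h.
Magnitude = |(18.206, 89.316)| = 91.152 km/h.

91.15 km/h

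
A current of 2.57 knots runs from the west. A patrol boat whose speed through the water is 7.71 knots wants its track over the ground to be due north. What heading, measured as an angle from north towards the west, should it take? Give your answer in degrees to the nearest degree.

19°

The current pushes perpendicular to the desired track; the heading must have a component into the current equal to 2.57 knots: 7.71 sin θ = 2.57.
sin θ = 0.3333, so θ = 19.471°.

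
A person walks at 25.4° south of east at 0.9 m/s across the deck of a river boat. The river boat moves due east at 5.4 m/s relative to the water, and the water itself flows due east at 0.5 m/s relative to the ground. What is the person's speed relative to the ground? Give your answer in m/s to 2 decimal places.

In east/north components (m/s): person relative to river boat = (0.813, -0.386); river boat relative to water = (5.400, 0.000); water relative to ground = (0.500, 0.000).
Sum = (6.713, -0.386) m/s.
Speed = |(6.713, -0.386)| = 6.724 m/s.

6.72 m/s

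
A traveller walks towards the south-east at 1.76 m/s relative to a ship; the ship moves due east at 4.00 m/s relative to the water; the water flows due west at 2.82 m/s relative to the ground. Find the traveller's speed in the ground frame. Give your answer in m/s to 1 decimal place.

2.7 m/s

In east/north components (m/s): traveller relative to ship = (1.245, -1.245); ship relative to water = (4.000, 0.000); water relative to ground = (-2.820, 0.000).
Sum = (2.425, -1.245) m/s.
Speed = |(2.425, -1.245)| = 2.725 m/s.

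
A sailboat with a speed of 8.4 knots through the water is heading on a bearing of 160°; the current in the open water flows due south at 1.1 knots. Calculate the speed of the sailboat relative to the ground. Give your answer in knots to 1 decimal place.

Taking east as x and north as y: velocity relative to the water = (2.873, -7.893) knots; the water relative to ground = (0.000, -1.100) knots.
Velocity relative to ground = (2.873, -7.893) + (0.000, -1.100) = (2.873, -8.993) knots.
Speed = |(2.873, -8.993)| = 9.441 knots.

9.4 knots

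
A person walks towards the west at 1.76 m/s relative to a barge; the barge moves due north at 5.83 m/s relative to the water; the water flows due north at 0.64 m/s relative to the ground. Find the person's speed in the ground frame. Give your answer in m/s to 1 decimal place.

6.7 m/s

In east/north components (m/s): person relative to barge = (-1.760, 0.000); barge relative to water = (0.000, 5.830); water relative to ground = (0.000, 0.640).
Sum = (-1.760, 6.470) m/s.
Speed = |(-1.760, 6.470)| = 6.705 m/s.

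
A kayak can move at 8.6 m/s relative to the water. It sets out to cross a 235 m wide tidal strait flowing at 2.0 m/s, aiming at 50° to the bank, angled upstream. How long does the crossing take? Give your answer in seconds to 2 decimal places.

The component of the kayak's velocity perpendicular to the bank is 8.6 × sin 50° = 6.588 m/s.
Only the cross-stream component determines the crossing time; the current contributes nothing perpendicular to the bank.
Time = 235 / 6.588 = 35.671 s.

35.67 s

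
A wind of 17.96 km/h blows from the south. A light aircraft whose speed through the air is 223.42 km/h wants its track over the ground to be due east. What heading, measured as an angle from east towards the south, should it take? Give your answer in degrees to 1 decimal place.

4.6°

The wind pushes perpendicular to the desired track; the heading must have a component into the wind equal to 17.96 km/h: 223.42 sin θ = 17.96.
sin θ = 0.0804, so θ = 4.611°.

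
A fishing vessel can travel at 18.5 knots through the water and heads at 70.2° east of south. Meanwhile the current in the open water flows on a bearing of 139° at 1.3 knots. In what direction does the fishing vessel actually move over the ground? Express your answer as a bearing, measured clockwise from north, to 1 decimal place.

Taking east as x and north as y: velocity relative to the water = (17.406, -6.267) knots; the water relative to ground = (0.853, -0.981) knots.
Velocity relative to ground = (17.406, -6.267) + (0.853, -0.981) = (18.259, -7.248) knots.
Bearing = atan2(18.26, -7.25) = 111.65° clockwise from north.

111.7°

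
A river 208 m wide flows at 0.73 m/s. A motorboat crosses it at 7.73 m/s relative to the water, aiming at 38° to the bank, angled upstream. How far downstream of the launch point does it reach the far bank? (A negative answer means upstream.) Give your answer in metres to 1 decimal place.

-234.3 m

Perpendicular speed = 4.759 m/s; crossing time = 208 / 4.759 = 43.706 s.
Net downstream speed = -5.361 m/s.
Drift = -5.361 × 43.706 = -234.322 m (upstream).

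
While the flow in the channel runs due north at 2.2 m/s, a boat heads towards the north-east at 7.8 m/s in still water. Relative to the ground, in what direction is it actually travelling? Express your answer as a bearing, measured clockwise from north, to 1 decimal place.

035.6°

Taking east as x and north as y: velocity relative to the water = (5.515, 5.515) m/s; the water relative to ground = (0.000, 2.200) m/s.
Velocity relative to ground = (5.515, 5.515) + (0.000, 2.200) = (5.515, 7.715) m/s.
Bearing = atan2(5.52, 7.72) = 35.56° clockwise from north.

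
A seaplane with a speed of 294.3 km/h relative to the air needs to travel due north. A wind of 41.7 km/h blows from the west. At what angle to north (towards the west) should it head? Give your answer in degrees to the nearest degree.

8°

The wind pushes perpendicular to the desired track; the heading must have a component into the wind equal to 41.7 km/h: 294.3 sin θ = 41.7.
sin θ = 0.1417, so θ = 8.146°.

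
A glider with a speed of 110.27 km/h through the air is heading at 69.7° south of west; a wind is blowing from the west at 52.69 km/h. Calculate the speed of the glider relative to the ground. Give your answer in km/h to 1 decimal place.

104.4 km/h

Taking east as x and north as y: velocity relative to the air = (-38.257, -103.421) km/h; the air relative to ground = (52.690, 0.000) km/h.
Velocity relative to ground = (-38.257, -103.421) + (52.690, 0.000) = (14.433, -103.421) km/h.
Speed = |(14.433, -103.421)| = 104.423 km/h.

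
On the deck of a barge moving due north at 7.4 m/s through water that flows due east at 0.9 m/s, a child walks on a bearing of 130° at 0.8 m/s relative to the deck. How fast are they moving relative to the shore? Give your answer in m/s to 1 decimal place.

7.0 m/s

In east/north components (m/s): child relative to barge = (0.613, -0.514); barge relative to water = (0.000, 7.400); water relative to ground = (0.900, 0.000).
Sum = (1.513, 6.886) m/s.
Speed = |(1.513, 6.886)| = 7.050 m/s.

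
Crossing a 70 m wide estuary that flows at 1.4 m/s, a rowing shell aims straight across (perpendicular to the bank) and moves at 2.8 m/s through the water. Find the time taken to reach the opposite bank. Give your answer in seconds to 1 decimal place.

The component of the rowing shell's velocity perpendicular to the bank is 2.8 m/s.
The flow acts along the bank and has no component across it.
Time = 70 / 2.800 = 25.000 s.

25.0 s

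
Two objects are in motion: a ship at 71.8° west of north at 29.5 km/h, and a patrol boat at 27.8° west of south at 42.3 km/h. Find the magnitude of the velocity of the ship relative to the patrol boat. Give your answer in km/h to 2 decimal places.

Taking east as x and north as y: ship velocity = (-28.024, 9.214) km/h; patrol boat velocity = (-19.728, -37.418) km/h.
Velocity of ship relative to patrol boat = (-28.024, 9.214) − (-19.728, -37.418) = (-8.296, 46.632) km/h.
Magnitude = |(-8.296, 46.632)| = 47.364 km/h.

47.36 km/h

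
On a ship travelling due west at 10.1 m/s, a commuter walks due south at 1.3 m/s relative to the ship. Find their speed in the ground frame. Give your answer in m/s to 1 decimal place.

10.2 m/s

Taking east as x and north as y: ship velocity = (-10.100, 0.000) m/s; commuter velocity relative to ship = (0.000, -1.300) m/s.
Velocity relative to ground = (-10.100, 0.000) + (0.000, -1.300) = (-10.100, -1.300) m/s.
Speed = |(-10.100, -1.300)| = 10.183 m/s.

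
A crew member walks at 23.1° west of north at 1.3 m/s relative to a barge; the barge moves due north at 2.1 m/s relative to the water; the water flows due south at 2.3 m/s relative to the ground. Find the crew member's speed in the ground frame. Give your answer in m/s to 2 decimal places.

1.12 m/s

In east/north components (m/s): crew member relative to barge = (-0.510, 1.196); barge relative to water = (0.000, 2.100); water relative to ground = (0.000, -2.300).
Sum = (-0.510, 0.996) m/s.
Speed = |(-0.510, 0.996)| = 1.119 m/s.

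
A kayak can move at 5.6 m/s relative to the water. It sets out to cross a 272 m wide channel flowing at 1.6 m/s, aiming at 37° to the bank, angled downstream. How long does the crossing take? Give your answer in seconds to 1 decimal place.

80.7 s

The component of the kayak's velocity perpendicular to the bank is 5.6 × sin 37° = 3.370 m/s.
The flow acts along the bank and has no component across it.
Time = 272 / 3.370 = 80.708 s.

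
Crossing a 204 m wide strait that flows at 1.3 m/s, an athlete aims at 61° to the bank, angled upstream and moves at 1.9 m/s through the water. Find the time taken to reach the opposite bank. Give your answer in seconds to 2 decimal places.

The component of the athlete's velocity perpendicular to the bank is 1.9 × sin 61° = 1.662 m/s.
The flow acts along the bank and has no component across it.
Time = 204 / 1.662 = 122.760 s.

122.76 s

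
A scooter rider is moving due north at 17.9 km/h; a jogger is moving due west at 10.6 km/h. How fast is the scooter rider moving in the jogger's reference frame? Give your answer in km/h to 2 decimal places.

20.80 km/h

Taking east as x and north as y: scooter rider velocity = (0.000, 17.900) km/h; jogger velocity = (-10.600, 0.000) km/h.
Velocity of scooter rider relative to jogger = (0.000, 17.900) − (-10.600, 0.000) = (10.600, 17.900) km/h.
Magnitude = |(10.600, 17.900)| = 20.803 km/h.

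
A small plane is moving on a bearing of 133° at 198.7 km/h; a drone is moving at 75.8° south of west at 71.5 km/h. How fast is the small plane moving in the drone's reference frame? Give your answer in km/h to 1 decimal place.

175.8 km/h

Taking east as x and north as y: small plane velocity = (145.320, -135.513) km/h; drone velocity = (-17.539, -69.315) km/h.
Velocity of small plane relative to drone = (145.320, -135.513) − (-17.539, -69.315) = (162.859, -66.198) km/h.
Magnitude = |(162.859, -66.198)| = 175.799 km/h.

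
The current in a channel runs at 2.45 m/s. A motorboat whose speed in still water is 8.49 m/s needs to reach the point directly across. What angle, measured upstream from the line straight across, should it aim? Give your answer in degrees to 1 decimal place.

To cancel the current, the upstream component of the motorboat's velocity must equal the flow: 8.49 sin θ = 2.45.
sin θ = 2.45 / 8.49 = 0.2886.
θ = arcsin(0.2886) = 16.773°.

16.8°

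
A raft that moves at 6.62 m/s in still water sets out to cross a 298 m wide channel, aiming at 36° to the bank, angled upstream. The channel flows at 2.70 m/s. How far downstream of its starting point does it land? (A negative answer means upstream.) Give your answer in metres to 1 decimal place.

Perpendicular speed = 3.891 m/s; crossing time = 298 / 3.891 = 76.584 s.
Net downstream speed = -2.656 m/s.
Drift = -2.656 × 76.584 = -203.384 m (upstream).

-203.4 m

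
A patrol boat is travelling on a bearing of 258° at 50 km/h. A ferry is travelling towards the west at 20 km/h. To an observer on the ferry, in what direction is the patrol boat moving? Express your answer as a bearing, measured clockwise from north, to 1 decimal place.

Taking east as x and north as y: patrol boat velocity = (-48.907, -10.396) km/h; ferry velocity = (-20.000, 0.000) km/h.
Velocity of patrol boat relative to ferry = (-48.907, -10.396) − (-20.000, 0.000) = (-28.907, -10.396) km/h.
Bearing = atan2(-28.91, -10.40) = 250.22° clockwise from north.

250.2°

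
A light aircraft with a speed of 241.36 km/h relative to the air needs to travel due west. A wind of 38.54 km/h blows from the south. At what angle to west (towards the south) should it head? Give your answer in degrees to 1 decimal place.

The wind pushes perpendicular to the desired track; the heading must have a component into the wind equal to 38.54 km/h: 241.36 sin θ = 38.54.
sin θ = 0.1597, so θ = 9.188°.

9.2°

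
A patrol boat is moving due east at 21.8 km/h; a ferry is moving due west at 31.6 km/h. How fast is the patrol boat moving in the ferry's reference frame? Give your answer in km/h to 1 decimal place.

Taking east as x and north as y: patrol boat velocity = (21.800, 0.000) km/h; ferry velocity = (-31.600, 0.000) km/h.
Velocity of patrol boat relative to ferry = (21.800, 0.000) − (-31.600, 0.000) = (53.400, 0.000) km/h.
Magnitude = |(53.400, 0.000)| = 53.400 km/h.

53.4 km/h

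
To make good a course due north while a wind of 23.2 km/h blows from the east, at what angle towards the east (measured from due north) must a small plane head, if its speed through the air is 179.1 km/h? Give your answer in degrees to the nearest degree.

The wind pushes perpendicular to the desired track; the heading must have a component into the wind equal to 23.2 km/h: 179.1 sin θ = 23.2.
sin θ = 0.1295, so θ = 7.443°.

7°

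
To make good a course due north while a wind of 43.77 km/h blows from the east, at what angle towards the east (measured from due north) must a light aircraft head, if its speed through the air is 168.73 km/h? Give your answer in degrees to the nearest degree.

The wind pushes perpendicular to the desired track; the heading must have a component into the wind equal to 43.77 km/h: 168.73 sin θ = 43.77.
sin θ = 0.2594, so θ = 15.035°.

15°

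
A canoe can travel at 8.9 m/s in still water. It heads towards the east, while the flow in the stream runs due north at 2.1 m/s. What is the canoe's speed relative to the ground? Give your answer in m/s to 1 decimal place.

9.1 m/s

Taking east as x and north as y: velocity relative to the water = (8.900, 0.000) m/s; the water relative to ground = (0.000, 2.100) m/s.
Velocity relative to ground = (8.900, 0.000) + (0.000, 2.100) = (8.900, 2.100) m/s.
Speed = |(8.900, 2.100)| = 9.144 m/s.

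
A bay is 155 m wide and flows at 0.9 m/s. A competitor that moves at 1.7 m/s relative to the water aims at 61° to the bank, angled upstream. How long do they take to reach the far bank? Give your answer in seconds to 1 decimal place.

The component of the competitor's velocity perpendicular to the bank is 1.7 × sin 61° = 1.487 m/s.
The current is parallel to the bank, so it does not affect the crossing time.
Time = 155 / 1.487 = 104.247 s.

104.2 s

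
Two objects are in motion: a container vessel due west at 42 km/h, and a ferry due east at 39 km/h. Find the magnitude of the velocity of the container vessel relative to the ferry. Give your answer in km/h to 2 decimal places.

81.00 km/h

Taking east as x and north as y: container vessel velocity = (-42.000, 0.000) km/h; ferry velocity = (39.000, 0.000) km/h.
Velocity of container vessel relative to ferry = (-42.000, 0.000) − (39.000, 0.000) = (-81.000, 0.000) km/h.
Magnitude = |(-81.000, 0.000)| = 81.000 km/h.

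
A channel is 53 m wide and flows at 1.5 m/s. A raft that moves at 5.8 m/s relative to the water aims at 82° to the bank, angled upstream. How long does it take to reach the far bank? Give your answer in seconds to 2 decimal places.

The component of the raft's velocity perpendicular to the bank is 5.8 × sin 82° = 5.744 m/s.
The flow acts along the bank and has no component across it.
Time = 53 / 5.744 = 9.228 s.

9.23 s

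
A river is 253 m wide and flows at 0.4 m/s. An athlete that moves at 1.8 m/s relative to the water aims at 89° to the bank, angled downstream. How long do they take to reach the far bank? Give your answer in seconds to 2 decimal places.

The component of the athlete's velocity perpendicular to the bank is 1.8 × sin 89° = 1.800 m/s.
Only the cross-stream component determines the crossing time; the current contributes nothing perpendicular to the bank.
Time = 253 / 1.800 = 140.577 s.

140.58 s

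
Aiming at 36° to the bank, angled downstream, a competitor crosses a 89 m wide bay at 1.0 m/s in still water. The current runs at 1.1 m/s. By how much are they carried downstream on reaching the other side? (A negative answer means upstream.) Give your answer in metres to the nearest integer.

289 m

Perpendicular speed = 0.588 m/s; crossing time = 89 / 0.588 = 151.416 s.
Net downstream speed = 1.909 m/s.
Drift = 1.909 × 151.416 = 289.055 m (downstream).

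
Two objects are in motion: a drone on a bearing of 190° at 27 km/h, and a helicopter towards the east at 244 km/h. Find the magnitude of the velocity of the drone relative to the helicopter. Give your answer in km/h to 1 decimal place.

250.1 km/h

Taking east as x and north as y: drone velocity = (-4.689, -26.590) km/h; helicopter velocity = (244.000, 0.000) km/h.
Velocity of drone relative to helicopter = (-4.689, -26.590) − (244.000, 0.000) = (-248.689, -26.590) km/h.
Magnitude = |(-248.689, -26.590)| = 250.106 km/h.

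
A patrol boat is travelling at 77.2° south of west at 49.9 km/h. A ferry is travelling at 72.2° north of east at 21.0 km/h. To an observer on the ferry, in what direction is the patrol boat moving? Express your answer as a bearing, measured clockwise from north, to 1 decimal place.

194.3°

Taking east as x and north as y: patrol boat velocity = (-11.055, -48.660) km/h; ferry velocity = (6.420, 19.995) km/h.
Velocity of patrol boat relative to ferry = (-11.055, -48.660) − (6.420, 19.995) = (-17.475, -68.655) km/h.
Bearing = atan2(-17.47, -68.65) = 194.28° clockwise from north.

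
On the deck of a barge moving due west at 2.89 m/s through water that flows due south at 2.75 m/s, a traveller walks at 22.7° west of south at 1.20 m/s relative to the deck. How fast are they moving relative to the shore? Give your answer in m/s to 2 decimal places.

In east/north components (m/s): traveller relative to barge = (-0.463, -1.107); barge relative to water = (-2.890, 0.000); water relative to ground = (0.000, -2.750).
Sum = (-3.353, -3.857) m/s.
Speed = |(-3.353, -3.857)| = 5.111 m/s.

5.11 m/s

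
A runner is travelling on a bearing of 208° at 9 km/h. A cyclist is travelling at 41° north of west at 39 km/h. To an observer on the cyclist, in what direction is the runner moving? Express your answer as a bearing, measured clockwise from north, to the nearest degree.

143°

Taking east as x and north as y: runner velocity = (-4.225, -7.947) km/h; cyclist velocity = (-29.434, 25.586) km/h.
Velocity of runner relative to cyclist = (-4.225, -7.947) − (-29.434, 25.586) = (25.208, -33.533) km/h.
Bearing = atan2(25.21, -33.53) = 143.07° clockwise from north.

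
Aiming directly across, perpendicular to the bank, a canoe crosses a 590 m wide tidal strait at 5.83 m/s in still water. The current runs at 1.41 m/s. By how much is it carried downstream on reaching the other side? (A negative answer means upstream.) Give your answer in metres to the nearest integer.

Perpendicular speed = 5.830 m/s; crossing time = 590 / 5.830 = 101.201 s.
Net downstream speed = 1.410 m/s.
Drift = 1.410 × 101.201 = 142.693 m (downstream).

143 m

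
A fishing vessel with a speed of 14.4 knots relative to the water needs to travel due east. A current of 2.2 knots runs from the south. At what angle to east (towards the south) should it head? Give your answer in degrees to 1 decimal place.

8.8°

The current pushes perpendicular to the desired track; the heading must have a component into the current equal to 2.2 knots: 14.4 sin θ = 2.2.
sin θ = 0.1528, so θ = 8.788°.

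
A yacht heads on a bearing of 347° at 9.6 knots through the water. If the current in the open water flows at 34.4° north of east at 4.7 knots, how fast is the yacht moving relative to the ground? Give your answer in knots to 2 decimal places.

Taking east as x and north as y: velocity relative to the water = (-2.160, 9.354) knots; the water relative to ground = (3.878, 2.655) knots.
Velocity relative to ground = (-2.160, 9.354) + (3.878, 2.655) = (1.719, 12.009) knots.
Speed = |(1.719, 12.009)| = 12.132 knots.

12.13 knots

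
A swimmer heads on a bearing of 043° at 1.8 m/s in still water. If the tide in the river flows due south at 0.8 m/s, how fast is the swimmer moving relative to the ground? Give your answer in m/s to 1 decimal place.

1.3 m/s

Taking east as x and north as y: velocity relative to the water = (1.228, 1.316) m/s; the water relative to ground = (0.000, -0.800) m/s.
Velocity relative to ground = (1.228, 1.316) + (0.000, -0.800) = (1.228, 0.516) m/s.
Speed = |(1.228, 0.516)| = 1.332 m/s.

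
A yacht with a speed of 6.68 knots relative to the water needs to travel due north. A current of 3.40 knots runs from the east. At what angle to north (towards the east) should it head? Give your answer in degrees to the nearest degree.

31°

The current pushes perpendicular to the desired track; the heading must have a component into the current equal to 3.40 knots: 6.68 sin θ = 3.40.
sin θ = 0.5090, so θ = 30.596°.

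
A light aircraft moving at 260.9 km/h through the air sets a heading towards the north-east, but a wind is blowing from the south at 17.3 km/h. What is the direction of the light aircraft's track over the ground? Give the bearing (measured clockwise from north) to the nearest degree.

Taking east as x and north as y: velocity relative to the air = (184.484, 184.484) km/h; the air relative to ground = (0.000, 17.300) km/h.
Velocity relative to ground = (184.484, 184.484) + (0.000, 17.300) = (184.484, 201.784) km/h.
Bearing = atan2(184.48, 201.78) = 42.44° clockwise from north.

042°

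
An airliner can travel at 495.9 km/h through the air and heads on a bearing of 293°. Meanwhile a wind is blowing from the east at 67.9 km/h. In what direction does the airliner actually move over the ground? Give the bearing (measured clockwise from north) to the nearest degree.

Taking east as x and north as y: velocity relative to the air = (-456.478, 193.764) km/h; the air relative to ground = (-67.900, 0.000) km/h.
Velocity relative to ground = (-456.478, 193.764) + (-67.900, 0.000) = (-524.378, 193.764) km/h.
Bearing = atan2(-524.38, 193.76) = 290.28° clockwise from north.

290°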